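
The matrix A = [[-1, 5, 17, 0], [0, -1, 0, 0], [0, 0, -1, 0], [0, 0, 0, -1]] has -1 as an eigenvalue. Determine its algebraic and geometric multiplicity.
The characteristic polynomial is (x + 1)^4, so the factor x + 1 appears with exponent 4: the algebraic multiplicity is 4.

rank(A + I) = 1, so the eigenspace has dimension 4 - 1 = 3: the geometric multiplicity is 3.

Since 3 < 4, A is not diagonalizable.

algebraic multiplicity 4, geometric multiplicity 3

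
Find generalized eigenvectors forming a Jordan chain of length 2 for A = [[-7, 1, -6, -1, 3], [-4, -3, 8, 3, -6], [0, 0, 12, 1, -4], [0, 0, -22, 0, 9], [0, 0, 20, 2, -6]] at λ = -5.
We seek v_1 ∈ ker((A + 5I)^2) \ ker(A + 5I), then set v_{i+1} = (A + 5I) v_i.

One such chain is v_1 = [[0, 1, 0, 0, 0]]^T, v_2 = [[1, 2, 0, 0, 0]]^T. Check: (A + 5I) v_2 = [[0, 0, 0, 0, 0]]^T = 0.

v_1 = [[0, 1, 0, 0, 0]]^T, v_2 = [[1, 2, 0, 0, 0]]^T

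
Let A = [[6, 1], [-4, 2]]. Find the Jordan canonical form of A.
J = [[4, 1], [0, 4]]

The characteristic polynomial is det(xI - A) = (x - 4)^2, so the eigenvalues are 4 (algebraic multiplicity 2).

For λ = 4: rank(A - 4I) = 1, rank((A - 4I)^2) = 0. The eigenspace has dimension 2 - 1 = 1, so there is 1 Jordan block; the rank sequence gives block sizes [2].

Assembling the blocks gives the Jordan form J above.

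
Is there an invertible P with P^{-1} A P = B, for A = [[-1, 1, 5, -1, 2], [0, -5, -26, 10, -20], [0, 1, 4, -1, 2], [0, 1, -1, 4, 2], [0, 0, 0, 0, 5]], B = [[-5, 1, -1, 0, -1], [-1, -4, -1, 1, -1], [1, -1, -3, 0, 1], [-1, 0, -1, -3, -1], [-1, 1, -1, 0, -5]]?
No.

trace(A) = 7 but trace(B) = -20. The trace is a similarity invariant, so A and B are not similar.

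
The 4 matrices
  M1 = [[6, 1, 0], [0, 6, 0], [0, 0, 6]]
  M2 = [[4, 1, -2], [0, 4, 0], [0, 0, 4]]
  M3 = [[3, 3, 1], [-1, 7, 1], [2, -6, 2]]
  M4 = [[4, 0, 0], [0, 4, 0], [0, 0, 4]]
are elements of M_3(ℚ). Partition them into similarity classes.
3 classes: {M1}, {M2, M3}, {M4}

Characteristic polynomials: χ_{M1} = (x - 6)^3, χ_{M2} = (x - 4)^3, χ_{M3} = (x - 4)^3, χ_{M4} = (x - 4)^3.

{M1}: invariant factors x - 6, (x - 6)^2.

{M2, M3}: invariant factors x - 4, (x - 4)^2.

{M4}: invariant factors x - 4, x - 4, x - 4.

Matrices are similar if and only if their invariant-factor lists agree; the partition into similarity classes is {M1}, {M2, M3}, {M4}.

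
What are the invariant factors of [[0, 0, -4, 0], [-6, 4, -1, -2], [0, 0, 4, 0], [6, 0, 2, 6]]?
The Jordan structure of A has elementary divisors x, (x - 4)^2, (x - 6). Arranging the block sizes at each eigenvalue in decreasing order and taking row products gives the invariant factors.

Invariant factors (smallest first, each dividing the next): x(x - 6)(x - 4)^2.

Check: the last factor x(x - 6)(x - 4)^2 is the minimal polynomial, and the product x(x - 6)(x - 4)^2 is the characteristic polynomial.

x(x - 6)(x - 4)^2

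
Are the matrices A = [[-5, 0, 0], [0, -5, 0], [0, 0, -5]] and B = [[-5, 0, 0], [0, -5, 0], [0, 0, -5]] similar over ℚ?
Two matrices over a field are similar if and only if they have the same invariant factors.

Both A and B have characteristic polynomial (x + 5)^3 and minimal polynomial x + 5. Computing further, both have invariant factors x + 5, x + 5, x + 5. Hence A and B are similar.

Yes.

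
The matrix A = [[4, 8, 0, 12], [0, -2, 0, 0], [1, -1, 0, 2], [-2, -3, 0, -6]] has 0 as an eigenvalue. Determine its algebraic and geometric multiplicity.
algebraic multiplicity 2, geometric multiplicity 1

The characteristic polynomial is x^2(x + 2)^2, so the factor x appears with exponent 2: the algebraic multiplicity is 2.

rank(A) = 3, so the eigenspace has dimension 4 - 3 = 1: the geometric multiplicity is 1.

Since 1 < 2, A is not diagonalizable.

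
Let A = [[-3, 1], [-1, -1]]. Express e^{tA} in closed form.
A has Jordan form J = [[-2, 1], [0, -2]] with A = PJP^{-1}, so e^{tA} = P e^{tJ} P^{-1}.

For a Jordan block J_k(λ), e^{tJ_k(λ)} = e^{λt} · (I + tN + t^2 N^2/2! + ... + t^{k-1} N^{k-1}/(k-1)!) where N is the nilpotent superdiagonal part.

Assembling the blocks and conjugating back gives the entries of e^{tA} as shown above.

e^{tA} = [[(1 - t)*e^{-2*t}, t*e^{-2*t}], [-t*e^{-2*t}, (t + 1)*e^{-2*t}]]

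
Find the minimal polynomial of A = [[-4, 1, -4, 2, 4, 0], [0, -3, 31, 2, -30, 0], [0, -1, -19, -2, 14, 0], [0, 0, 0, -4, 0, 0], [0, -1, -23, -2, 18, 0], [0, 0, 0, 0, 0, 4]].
m_A(x) = (x - 4)(x + 4)^3

The characteristic polynomial factors as (x - 4)^2(x + 4)^4. The minimal polynomial is ∏(x - λ)^{k_λ} where k_λ is the size of the largest Jordan block at λ.

For λ = -4: rank(A + 4I) = 4, and the largest Jordan block has size 3 (the smallest k with rank((A + 4I)^k) = rank((A + 4I)^(k+1))).
For λ = 4: rank(A - 4I) = 4, and the largest Jordan block has size 1 (the smallest k with rank((A - 4I)^k) = rank((A - 4I)^(k+1))).

So m_A(x) = (x - 4)(x + 4)^3.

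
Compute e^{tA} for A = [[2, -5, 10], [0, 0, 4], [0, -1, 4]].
e^{tA} = [[e^{2*t}, -5*t*e^{2*t}, 10*t*e^{2*t}], [0, (1 - 2*t)*e^{2*t}, 4*t*e^{2*t}], [0, -t*e^{2*t}, (2*t + 1)*e^{2*t}]]

A has Jordan form J = [[2, 1, 0], [0, 2, 0], [0, 0, 2]] with A = PJP^{-1}, so e^{tA} = P e^{tJ} P^{-1}.

For a Jordan block J_k(λ), e^{tJ_k(λ)} = e^{λt} · (I + tN + t^2 N^2/2! + ... + t^{k-1} N^{k-1}/(k-1)!) where N is the nilpotent superdiagonal part.

Assembling the blocks and conjugating back gives the entries of e^{tA} as shown above.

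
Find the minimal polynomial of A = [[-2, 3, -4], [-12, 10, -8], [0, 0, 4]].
The characteristic polynomial factors as (x - 4)^3. The minimal polynomial is ∏(x - λ)^{k_λ} where k_λ is the size of the largest Jordan block at λ.

For λ = 4: rank(A - 4I) = 1, and the largest Jordan block has size 2 (the smallest k with rank((A - 4I)^k) = rank((A - 4I)^(k+1))).

So m_A(x) = (x - 4)^2.

m_A(x) = (x - 4)^2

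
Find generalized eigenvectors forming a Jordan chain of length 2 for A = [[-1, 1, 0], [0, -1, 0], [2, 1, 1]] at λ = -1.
We seek v_1 ∈ ker((A + I)^2) \ ker(A + I), then set v_{i+1} = (A + I) v_i.

One such chain is v_1 = [[-2, 1, 1]]^T, v_2 = [[1, 0, -1]]^T. Check: (A + I) v_2 = [[0, 0, 0]]^T = 0.

v_1 = [[-2, 1, 1]]^T, v_2 = [[1, 0, -1]]^T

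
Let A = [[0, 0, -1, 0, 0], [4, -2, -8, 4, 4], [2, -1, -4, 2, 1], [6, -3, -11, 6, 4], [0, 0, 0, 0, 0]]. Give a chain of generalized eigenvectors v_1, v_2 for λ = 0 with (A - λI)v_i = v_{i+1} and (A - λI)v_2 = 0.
We seek v_1 ∈ ker(A^2) \ ker(A), then set v_{i+1} = A v_i.

One such chain is v_1 = [[0, 1, 0, 0, 1]]^T, v_2 = [[0, 2, 0, 1, 0]]^T. Check: A v_2 = [[0, 0, 0, 0, 0]]^T = 0.

v_1 = [[0, 1, 0, 0, 1]]^T, v_2 = [[0, 2, 0, 1, 0]]^T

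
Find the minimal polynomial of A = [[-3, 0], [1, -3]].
m_A(x) = (x + 3)^2

The characteristic polynomial factors as (x + 3)^2. The minimal polynomial is ∏(x - λ)^{k_λ} where k_λ is the size of the largest Jordan block at λ.

For λ = -3: rank(A + 3I) = 1, and the largest Jordan block has size 2 (the smallest k with rank((A + 3I)^k) = rank((A + 3I)^(k+1))).

So m_A(x) = (x + 3)^2.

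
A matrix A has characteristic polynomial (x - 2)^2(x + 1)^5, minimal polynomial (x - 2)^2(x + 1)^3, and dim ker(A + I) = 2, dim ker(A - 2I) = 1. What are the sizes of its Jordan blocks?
λ = -1: algebraic multiplicity 5 (exponent in χ_A), largest block size 3 (exponent in m_A), 2 blocks (geometric multiplicity). These force block sizes [3, 2].
λ = 2: algebraic multiplicity 2 (exponent in χ_A), largest block size 2 (exponent in m_A), 1 block (geometric multiplicity). This forces block sizes [2].

Jordan blocks: (-1, 3), (-1, 2), (2, 2)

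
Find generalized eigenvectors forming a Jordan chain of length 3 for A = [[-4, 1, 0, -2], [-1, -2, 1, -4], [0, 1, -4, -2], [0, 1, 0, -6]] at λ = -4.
v_1 = [[1, 0, 2, 1]]^T, v_2 = [[-2, -3, -2, -2]]^T, v_3 = [[1, 2, 1, 1]]^T

We seek v_1 ∈ ker((A + 4I)^3) \ ker((A + 4I)^2), then set v_{i+1} = (A + 4I) v_i.

One such chain is v_1 = [[1, 0, 2, 1]]^T, v_2 = [[-2, -3, -2, -2]]^T, v_3 = [[1, 2, 1, 1]]^T. Check: (A + 4I) v_3 = [[0, 0, 0, 0]]^T = 0.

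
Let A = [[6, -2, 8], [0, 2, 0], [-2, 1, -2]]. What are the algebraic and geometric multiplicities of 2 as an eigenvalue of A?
The characteristic polynomial is (x - 2)^3, so the factor x - 2 appears with exponent 3: the algebraic multiplicity is 3.

rank(A - 2I) = 1, so the eigenspace has dimension 3 - 1 = 2: the geometric multiplicity is 2.

Since 2 < 3, A is not diagonalizable.

algebraic multiplicity 3, geometric multiplicity 2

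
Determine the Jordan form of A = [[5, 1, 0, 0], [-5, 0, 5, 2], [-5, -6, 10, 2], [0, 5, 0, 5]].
J = [[5, 1, 0, 0], [0, 5, 1, 0], [0, 0, 5, 0], [0, 0, 0, 5]]

The characteristic polynomial is det(xI - A) = (x - 5)^4, so the eigenvalues are 5 (algebraic multiplicity 4).

For λ = 5: rank(A - 5I) = 2, rank((A - 5I)^2) = 1, rank((A - 5I)^3) = 0. The eigenspace has dimension 4 - 2 = 2, so there are 2 Jordan blocks; the rank sequence gives block sizes [3, 1].

Assembling the blocks gives the Jordan form J above.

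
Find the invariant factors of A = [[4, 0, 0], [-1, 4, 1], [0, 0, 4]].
x - 4, (x - 4)^2

The Jordan structure of A has elementary divisors (x - 4)^2, (x - 4). Arranging the block sizes at each eigenvalue in decreasing order and taking row products gives the invariant factors.

Invariant factors (smallest first, each dividing the next): x - 4, (x - 4)^2.

Check: the last factor (x - 4)^2 is the minimal polynomial, and the product (x - 4)^3 is the characteristic polynomial.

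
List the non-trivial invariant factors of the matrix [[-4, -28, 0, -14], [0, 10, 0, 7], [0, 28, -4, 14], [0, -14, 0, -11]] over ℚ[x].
x + 4, x + 4, (x - 3)(x + 4)

The Jordan structure of A has elementary divisors (x + 4), (x + 4), (x + 4), (x - 3). Arranging the block sizes at each eigenvalue in decreasing order and taking row products gives the invariant factors.

Invariant factors (smallest first, each dividing the next): x + 4, x + 4, (x - 3)(x + 4).

Check: the last factor (x - 3)(x + 4) is the minimal polynomial, and the product (x - 3)(x + 4)^3 is the characteristic polynomial.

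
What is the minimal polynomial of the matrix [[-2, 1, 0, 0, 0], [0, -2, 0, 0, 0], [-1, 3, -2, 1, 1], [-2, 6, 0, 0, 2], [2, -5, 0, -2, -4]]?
The characteristic polynomial factors as (x + 2)^5. The minimal polynomial is ∏(x - λ)^{k_λ} where k_λ is the size of the largest Jordan block at λ.

For λ = -2: rank(A + 2I) = 2, and the largest Jordan block has size 2 (the smallest k with rank((A + 2I)^k) = rank((A + 2I)^(k+1))).

So m_A(x) = (x + 2)^2.

m_A(x) = (x + 2)^2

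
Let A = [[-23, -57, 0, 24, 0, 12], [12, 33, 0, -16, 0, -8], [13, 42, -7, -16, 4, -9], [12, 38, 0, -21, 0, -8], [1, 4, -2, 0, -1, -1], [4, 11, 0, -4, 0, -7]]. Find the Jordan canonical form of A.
J = [[-5, 1, 0, 0, 0, 0], [0, -5, 0, 0, 0, 0], [0, 0, -5, 0, 0, 0], [0, 0, 0, -5, 0, 0], [0, 0, 0, 0, -3, 1], [0, 0, 0, 0, 0, -3]]

The characteristic polynomial is det(xI - A) = (x + 3)^2(x + 5)^4, so the eigenvalues are -5 (algebraic multiplicity 4), -3 (algebraic multiplicity 2).

For λ = -5: rank(A + 5I) = 3, rank((A + 5I)^2) = 2. The eigenspace has dimension 6 - 3 = 3, so there are 3 Jordan blocks; the rank sequence gives block sizes [2, 1, 1].

For λ = -3: rank(A + 3I) = 5, rank((A + 3I)^2) = 4. The eigenspace has dimension 6 - 5 = 1, so there is 1 Jordan block; the rank sequence gives block sizes [2].

Assembling the blocks gives the Jordan form J above.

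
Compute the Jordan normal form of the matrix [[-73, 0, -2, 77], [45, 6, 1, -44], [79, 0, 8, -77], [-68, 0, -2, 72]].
The characteristic polynomial is det(xI - A) = (x - 6)^3(x + 5), so the eigenvalues are -5 (algebraic multiplicity 1), 6 (algebraic multiplicity 3).

For λ = -5: algebraic multiplicity 1 gives one 1×1 block.

For λ = 6: rank(A - 6I) = 2, rank((A - 6I)^2) = 1. The eigenspace has dimension 4 - 2 = 2, so there are 2 Jordan blocks; the rank sequence gives block sizes [2, 1].

Assembling the blocks gives the Jordan form J above.

J = [[-5, 0, 0, 0], [0, 6, 1, 0], [0, 0, 6, 0], [0, 0, 0, 6]]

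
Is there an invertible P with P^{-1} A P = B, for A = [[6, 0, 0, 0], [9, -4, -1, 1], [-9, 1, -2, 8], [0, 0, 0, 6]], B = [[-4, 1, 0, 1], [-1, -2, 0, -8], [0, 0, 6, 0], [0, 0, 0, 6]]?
Yes.

Two matrices over a field are similar if and only if they have the same invariant factors.

Both A and B have characteristic polynomial (x - 6)^2(x + 3)^2 and minimal polynomial (x - 6)(x + 3)^2. Computing further, both have invariant factors x - 6, (x - 6)(x + 3)^2. Hence A and B are similar.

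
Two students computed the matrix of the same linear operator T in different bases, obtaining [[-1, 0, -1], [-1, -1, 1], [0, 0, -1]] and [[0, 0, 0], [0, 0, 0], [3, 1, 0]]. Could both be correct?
No.

trace(A) = -3 but trace(B) = 0. The trace is a similarity invariant, so A and B are not similar.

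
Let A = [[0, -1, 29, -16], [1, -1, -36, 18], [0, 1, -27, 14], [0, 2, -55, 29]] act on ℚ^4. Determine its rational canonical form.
The invariant factors of A (the non-unit diagonal entries of the Smith normal form of xI - A over ℚ[x]) are x(x - 5)(x^2 + 4x + 6), each dividing the next. The characteristic polynomial is their product, x(x - 5)(x^2 + 4x + 6).

The rational canonical form is the block-diagonal matrix of companion matrices C(f_i):
R = [[0, 0, 0, 0], [1, 0, 0, 30], [0, 1, 0, 14], [0, 0, 1, 1]].

Note the characteristic polynomial does not split into linear factors over ℚ, so A has no Jordan form over ℚ; the rational canonical form exists over any field.

R = [[0, 0, 0, 0], [1, 0, 0, 30], [0, 1, 0, 14], [0, 0, 1, 1]]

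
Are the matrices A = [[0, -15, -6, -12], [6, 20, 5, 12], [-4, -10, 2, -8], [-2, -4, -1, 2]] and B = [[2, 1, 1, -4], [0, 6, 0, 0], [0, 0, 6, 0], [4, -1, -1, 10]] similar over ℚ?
Both have characteristic polynomial (x - 6)^4, but the minimal polynomial of A is (x - 6)^3 while the minimal polynomial of B is (x - 6)^2. The minimal polynomial is a similarity invariant, so A and B are not similar.

No.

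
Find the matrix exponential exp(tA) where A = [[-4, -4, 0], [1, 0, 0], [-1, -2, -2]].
e^{tA} = [[(1 - 2*t)*e^{-2*t}, -4*t*e^{-2*t}, 0], [t*e^{-2*t}, (2*t + 1)*e^{-2*t}, 0], [-t*e^{-2*t}, -2*t*e^{-2*t}, e^{-2*t}]]

A has Jordan form J = [[-2, 1, 0], [0, -2, 0], [0, 0, -2]] with A = PJP^{-1}, so e^{tA} = P e^{tJ} P^{-1}.

For a Jordan block J_k(λ), e^{tJ_k(λ)} = e^{λt} · (I + tN + t^2 N^2/2! + ... + t^{k-1} N^{k-1}/(k-1)!) where N is the nilpotent superdiagonal part.

Assembling the blocks and conjugating back gives the entries of e^{tA} as shown above.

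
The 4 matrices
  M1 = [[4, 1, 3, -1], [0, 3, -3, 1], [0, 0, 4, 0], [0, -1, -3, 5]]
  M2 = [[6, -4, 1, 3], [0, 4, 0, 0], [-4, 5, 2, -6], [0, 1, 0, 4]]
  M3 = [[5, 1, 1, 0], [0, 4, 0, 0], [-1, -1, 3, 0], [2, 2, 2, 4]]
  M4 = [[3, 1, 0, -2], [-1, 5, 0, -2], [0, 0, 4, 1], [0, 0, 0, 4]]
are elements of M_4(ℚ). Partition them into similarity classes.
Characteristic polynomials: χ_{M1} = (x - 4)^4, χ_{M2} = (x - 4)^4, χ_{M3} = (x - 4)^4, χ_{M4} = (x - 4)^4.

{M1, M3}: invariant factors x - 4, x - 4, (x - 4)^2.

{M2, M4}: invariant factors (x - 4)^2, (x - 4)^2.

Matrices are similar if and only if their invariant-factor lists agree; the partition into similarity classes is {M1, M3}, {M2, M4}.

2 classes: {M1, M3}, {M2, M4}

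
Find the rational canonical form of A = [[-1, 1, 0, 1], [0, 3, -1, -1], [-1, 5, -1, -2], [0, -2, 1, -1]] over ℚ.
The invariant factors of A (the non-unit diagonal entries of the Smith normal form of xI - A over ℚ[x]) are x(x^3 - x + 3), each dividing the next. The characteristic polynomial is their product, x(x^3 - x + 3).

The rational canonical form is the block-diagonal matrix of companion matrices C(f_i):
R = [[0, 0, 0, 0], [1, 0, 0, -3], [0, 1, 0, 1], [0, 0, 1, 0]].

Note the characteristic polynomial does not split into linear factors over ℚ, so A has no Jordan form over ℚ; the rational canonical form exists over any field.

R = [[0, 0, 0, 0], [1, 0, 0, -3], [0, 1, 0, 1], [0, 0, 1, 0]]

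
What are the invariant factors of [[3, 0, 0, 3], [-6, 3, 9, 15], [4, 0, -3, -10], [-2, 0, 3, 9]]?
The Jordan structure of A has elementary divisors (x - 3)^3, (x - 3). Arranging the block sizes at each eigenvalue in decreasing order and taking row products gives the invariant factors.

Invariant factors (smallest first, each dividing the next): x - 3, (x - 3)^3.

Check: the last factor (x - 3)^3 is the minimal polynomial, and the product (x - 3)^4 is the characteristic polynomial.

x - 3, (x - 3)^3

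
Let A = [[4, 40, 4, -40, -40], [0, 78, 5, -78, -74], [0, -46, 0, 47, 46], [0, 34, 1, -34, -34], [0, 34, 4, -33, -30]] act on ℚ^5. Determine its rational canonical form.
The invariant factors of A (the non-unit diagonal entries of the Smith normal form of xI - A over ℚ[x]) are x - 4, x - 4, (x - 4)(x - 3)^2, each dividing the next. The characteristic polynomial is their product, (x - 4)^3(x - 3)^2.

The rational canonical form is the block-diagonal matrix of companion matrices C(f_i):
R = [[4, 0, 0, 0, 0], [0, 4, 0, 0, 0], [0, 0, 0, 0, 36], [0, 0, 1, 0, -33], [0, 0, 0, 1, 10]].

R = [[4, 0, 0, 0, 0], [0, 4, 0, 0, 0], [0, 0, 0, 0, 36], [0, 0, 1, 0, -33], [0, 0, 0, 1, 10]]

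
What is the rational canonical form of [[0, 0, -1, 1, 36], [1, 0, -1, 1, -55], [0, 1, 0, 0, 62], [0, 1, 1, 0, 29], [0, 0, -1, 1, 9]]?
R = [[0, 0, 0, 0, 27], [1, 0, 0, 0, -63], [0, 1, 0, 0, 63], [0, 0, 1, 0, -33], [0, 0, 0, 1, 9]]

The invariant factors of A (the non-unit diagonal entries of the Smith normal form of xI - A over ℚ[x]) are (x - 3)(x^2 - 3x + 3)^2, each dividing the next. The characteristic polynomial is their product, (x - 3)(x^2 - 3x + 3)^2.

The rational canonical form is the block-diagonal matrix of companion matrices C(f_i):
R = [[0, 0, 0, 0, 27], [1, 0, 0, 0, -63], [0, 1, 0, 0, 63], [0, 0, 1, 0, -33], [0, 0, 0, 1, 9]].

Note the characteristic polynomial does not split into linear factors over ℚ, so A has no Jordan form over ℚ; the rational canonical form exists over any field.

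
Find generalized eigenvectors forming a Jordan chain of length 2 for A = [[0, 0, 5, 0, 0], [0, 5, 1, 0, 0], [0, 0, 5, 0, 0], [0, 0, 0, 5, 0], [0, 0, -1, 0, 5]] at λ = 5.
We seek v_1 ∈ ker((A - 5I)^2) \ ker(A - 5I), then set v_{i+1} = (A - 5I) v_i.

One such chain is v_1 = [[1, -1, 1, 2, 0]]^T, v_2 = [[0, 1, 0, 0, -1]]^T. Check: (A - 5I) v_2 = [[0, 0, 0, 0, 0]]^T = 0.

v_1 = [[1, -1, 1, 2, 0]]^T, v_2 = [[0, 1, 0, 0, -1]]^T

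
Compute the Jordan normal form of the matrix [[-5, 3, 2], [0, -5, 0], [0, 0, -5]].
The characteristic polynomial is det(xI - A) = (x + 5)^3, so the eigenvalues are -5 (algebraic multiplicity 3).

For λ = -5: rank(A + 5I) = 1, rank((A + 5I)^2) = 0. The eigenspace has dimension 3 - 1 = 2, so there are 2 Jordan blocks; the rank sequence gives block sizes [2, 1].

Assembling the blocks gives the Jordan form J above.

J = [[-5, 1, 0], [0, -5, 0], [0, 0, -5]]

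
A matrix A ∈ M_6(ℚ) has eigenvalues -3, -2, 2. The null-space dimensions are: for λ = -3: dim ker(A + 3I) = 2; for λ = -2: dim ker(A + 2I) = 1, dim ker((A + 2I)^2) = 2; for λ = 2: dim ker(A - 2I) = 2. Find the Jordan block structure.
Jordan blocks: (-3, 1), (-3, 1), (-2, 2), (2, 1), (2, 1)

λ = -3: successive nullity increments [2] count blocks of size ≥ k; block sizes are [1, 1].
λ = -2: successive nullity increments [1, 1] count blocks of size ≥ k; block sizes are [2].
λ = 2: successive nullity increments [2] count blocks of size ≥ k; block sizes are [1, 1].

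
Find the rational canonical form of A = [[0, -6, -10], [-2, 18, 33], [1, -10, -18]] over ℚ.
R = [[0, 0, -2], [1, 0, -4], [0, 1, 0]]

The invariant factors of A (the non-unit diagonal entries of the Smith normal form of xI - A over ℚ[x]) are x^3 + 4x + 2, each dividing the next. The characteristic polynomial is their product, x^3 + 4x + 2.

The rational canonical form is the block-diagonal matrix of companion matrices C(f_i):
R = [[0, 0, -2], [1, 0, -4], [0, 1, 0]].

Note the characteristic polynomial does not split into linear factors over ℚ, so A has no Jordan form over ℚ; the rational canonical form exists over any field.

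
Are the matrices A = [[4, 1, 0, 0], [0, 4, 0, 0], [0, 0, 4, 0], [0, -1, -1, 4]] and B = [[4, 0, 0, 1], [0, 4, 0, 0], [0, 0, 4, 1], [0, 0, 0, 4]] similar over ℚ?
No.

Both have characteristic polynomial (x - 4)^4 and minimal polynomial (x - 4)^2. But rank(A - 4I) = 2 for A while rank(B - 4I) = 1 for B, so the number of Jordan blocks at λ = 4 differs. A and B are not similar.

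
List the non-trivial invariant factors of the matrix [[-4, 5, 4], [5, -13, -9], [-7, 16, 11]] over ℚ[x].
The Jordan structure of A has elementary divisors (x + 2)^3. Arranging the block sizes at each eigenvalue in decreasing order and taking row products gives the invariant factors.

Invariant factors (smallest first, each dividing the next): (x + 2)^3.

Check: the last factor (x + 2)^3 is the minimal polynomial, and the product (x + 2)^3 is the characteristic polynomial.

(x + 2)^3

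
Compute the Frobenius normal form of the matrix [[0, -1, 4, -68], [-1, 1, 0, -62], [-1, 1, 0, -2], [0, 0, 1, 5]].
R = [[0, 0, 0, -60], [1, 0, 0, 23], [0, 1, 0, -10], [0, 0, 1, 6]]

The invariant factors of A (the non-unit diagonal entries of the Smith normal form of xI - A over ℚ[x]) are (x - 4)(x - 3)(x^2 + x + 5), each dividing the next. The characteristic polynomial is their product, (x - 4)(x - 3)(x^2 + x + 5).

The rational canonical form is the block-diagonal matrix of companion matrices C(f_i):
R = [[0, 0, 0, -60], [1, 0, 0, 23], [0, 1, 0, -10], [0, 0, 1, 6]].

Note the characteristic polynomial does not split into linear factors over ℚ, so A has no Jordan form over ℚ; the rational canonical form exists over any field.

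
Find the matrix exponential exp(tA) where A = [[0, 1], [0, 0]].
A has Jordan form J = [[0, 1], [0, 0]] with A = PJP^{-1}, so e^{tA} = P e^{tJ} P^{-1}.

For a Jordan block J_k(λ), e^{tJ_k(λ)} = e^{λt} · (I + tN + t^2 N^2/2! + ... + t^{k-1} N^{k-1}/(k-1)!) where N is the nilpotent superdiagonal part.

Assembling the blocks and conjugating back gives the entries of e^{tA} as shown above.

e^{tA} = [[1, t], [0, 1]]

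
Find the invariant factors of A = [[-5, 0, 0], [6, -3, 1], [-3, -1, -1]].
The Jordan structure of A has elementary divisors (x + 5), (x + 2)^2. Arranging the block sizes at each eigenvalue in decreasing order and taking row products gives the invariant factors.

Invariant factors (smallest first, each dividing the next): (x + 2)^2(x + 5).

Check: the last factor (x + 2)^2(x + 5) is the minimal polynomial, and the product (x + 2)^2(x + 5) is the characteristic polynomial.

(x + 2)^2(x + 5)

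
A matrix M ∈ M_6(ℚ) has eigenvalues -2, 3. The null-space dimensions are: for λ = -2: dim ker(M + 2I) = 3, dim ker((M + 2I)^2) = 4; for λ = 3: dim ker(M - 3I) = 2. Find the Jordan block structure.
Jordan blocks: (-2, 2), (-2, 1), (-2, 1), (3, 1), (3, 1)

λ = -2: successive nullity increments [3, 1] count blocks of size ≥ k; block sizes are [2, 1, 1].
λ = 3: successive nullity increments [2] count blocks of size ≥ k; block sizes are [1, 1].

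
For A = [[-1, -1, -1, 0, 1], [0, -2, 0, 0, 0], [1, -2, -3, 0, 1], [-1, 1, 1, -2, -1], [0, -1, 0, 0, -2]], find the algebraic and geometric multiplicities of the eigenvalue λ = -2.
algebraic multiplicity 5, geometric multiplicity 3

The characteristic polynomial is (x + 2)^5, so the factor x + 2 appears with exponent 5: the algebraic multiplicity is 5.

rank(A + 2I) = 2, so the eigenspace has dimension 5 - 2 = 3: the geometric multiplicity is 3.

Since 3 < 5, A is not diagonalizable.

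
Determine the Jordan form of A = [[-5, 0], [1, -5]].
J = [[-5, 1], [0, -5]]

The characteristic polynomial is det(xI - A) = (x + 5)^2, so the eigenvalues are -5 (algebraic multiplicity 2).

For λ = -5: rank(A + 5I) = 1, rank((A + 5I)^2) = 0. The eigenspace has dimension 2 - 1 = 1, so there is 1 Jordan block; the rank sequence gives block sizes [2].

Assembling the blocks gives the Jordan form J above.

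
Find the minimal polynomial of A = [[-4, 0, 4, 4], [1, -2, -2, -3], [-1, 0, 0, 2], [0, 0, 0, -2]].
The characteristic polynomial factors as (x + 2)^4. The minimal polynomial is ∏(x - λ)^{k_λ} where k_λ is the size of the largest Jordan block at λ.

For λ = -2: rank(A + 2I) = 2, and the largest Jordan block has size 2 (the smallest k with rank((A + 2I)^k) = rank((A + 2I)^(k+1))).

So m_A(x) = (x + 2)^2.

m_A(x) = (x + 2)^2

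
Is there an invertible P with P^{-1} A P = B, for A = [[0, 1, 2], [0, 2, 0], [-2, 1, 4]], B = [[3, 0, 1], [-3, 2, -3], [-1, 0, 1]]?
Two matrices over a field are similar if and only if they have the same invariant factors.

Both A and B have characteristic polynomial (x - 2)^3 and minimal polynomial (x - 2)^2. Computing further, both have invariant factors x - 2, (x - 2)^2. Hence A and B are similar.

Yes.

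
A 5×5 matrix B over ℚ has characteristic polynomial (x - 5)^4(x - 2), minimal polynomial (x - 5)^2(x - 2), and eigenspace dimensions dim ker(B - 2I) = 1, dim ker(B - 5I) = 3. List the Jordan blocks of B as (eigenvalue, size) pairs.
λ = 2: algebraic multiplicity 1 (exponent in χ_B), largest block size 1 (exponent in m_B), 1 block (geometric multiplicity). This forces block sizes [1].
λ = 5: algebraic multiplicity 4 (exponent in χ_B), largest block size 2 (exponent in m_B), 3 blocks (geometric multiplicity). These force block sizes [2, 1, 1].

Jordan blocks: (2, 1), (5, 2), (5, 1), (5, 1)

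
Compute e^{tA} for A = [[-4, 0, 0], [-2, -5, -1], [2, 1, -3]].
e^{tA} = [[e^{-4*t}, 0, 0], [-2*t*e^{-4*t}, (1 - t)*e^{-4*t}, -t*e^{-4*t}], [2*t*e^{-4*t}, t*e^{-4*t}, (t + 1)*e^{-4*t}]]

A has Jordan form J = [[-4, 1, 0], [0, -4, 0], [0, 0, -4]] with A = PJP^{-1}, so e^{tA} = P e^{tJ} P^{-1}.

For a Jordan block J_k(λ), e^{tJ_k(λ)} = e^{λt} · (I + tN + t^2 N^2/2! + ... + t^{k-1} N^{k-1}/(k-1)!) where N is the nilpotent superdiagonal part.

Assembling the blocks and conjugating back gives the entries of e^{tA} as shown above.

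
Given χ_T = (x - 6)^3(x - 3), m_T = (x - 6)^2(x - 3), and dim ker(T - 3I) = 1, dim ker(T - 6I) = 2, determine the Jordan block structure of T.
λ = 3: algebraic multiplicity 1 (exponent in χ_T), largest block size 1 (exponent in m_T), 1 block (geometric multiplicity). This forces block sizes [1].
λ = 6: algebraic multiplicity 3 (exponent in χ_T), largest block size 2 (exponent in m_T), 2 blocks (geometric multiplicity). These force block sizes [2, 1].

Jordan blocks: (3, 1), (6, 2), (6, 1)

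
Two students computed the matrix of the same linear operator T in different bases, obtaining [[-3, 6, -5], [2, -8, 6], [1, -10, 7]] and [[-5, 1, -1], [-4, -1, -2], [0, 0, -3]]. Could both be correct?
trace(A) = -4 but trace(B) = -9. The trace is a similarity invariant, so A and B are not similar.

No.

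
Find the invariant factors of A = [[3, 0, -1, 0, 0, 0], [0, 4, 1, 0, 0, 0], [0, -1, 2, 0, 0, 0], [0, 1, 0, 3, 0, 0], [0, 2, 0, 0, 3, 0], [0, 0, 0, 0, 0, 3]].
The Jordan structure of A has elementary divisors (x - 3)^3, (x - 3), (x - 3), (x - 3). Arranging the block sizes at each eigenvalue in decreasing order and taking row products gives the invariant factors.

Invariant factors (smallest first, each dividing the next): x - 3, x - 3, x - 3, (x - 3)^3.

Check: the last factor (x - 3)^3 is the minimal polynomial, and the product (x - 3)^6 is the characteristic polynomial.

x - 3, x - 3, x - 3, (x - 3)^3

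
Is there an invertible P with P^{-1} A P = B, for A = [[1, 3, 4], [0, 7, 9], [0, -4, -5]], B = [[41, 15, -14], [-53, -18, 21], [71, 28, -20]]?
Two matrices over a field are similar if and only if they have the same invariant factors.

Both A and B have characteristic polynomial (x - 1)^3 and minimal polynomial (x - 1)^3. Computing further, both have invariant factors (x - 1)^3. Hence A and B are similar.

Yes.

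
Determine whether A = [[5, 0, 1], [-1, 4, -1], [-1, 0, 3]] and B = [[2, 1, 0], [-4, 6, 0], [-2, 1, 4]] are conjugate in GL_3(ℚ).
Two matrices over a field are similar if and only if they have the same invariant factors.

Both A and B have characteristic polynomial (x - 4)^3 and minimal polynomial (x - 4)^2. Computing further, both have invariant factors x - 4, (x - 4)^2. Hence A and B are similar.

Yes.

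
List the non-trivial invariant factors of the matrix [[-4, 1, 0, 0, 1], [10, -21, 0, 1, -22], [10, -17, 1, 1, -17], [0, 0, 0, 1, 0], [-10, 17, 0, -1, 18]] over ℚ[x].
x - 1, (x - 1)^2(x + 4)^2

The Jordan structure of A has elementary divisors (x + 4)^2, (x - 1)^2, (x - 1). Arranging the block sizes at each eigenvalue in decreasing order and taking row products gives the invariant factors.

Invariant factors (smallest first, each dividing the next): x - 1, (x - 1)^2(x + 4)^2.

Check: the last factor (x - 1)^2(x + 4)^2 is the minimal polynomial, and the product (x - 1)^3(x + 4)^2 is the characteristic polynomial.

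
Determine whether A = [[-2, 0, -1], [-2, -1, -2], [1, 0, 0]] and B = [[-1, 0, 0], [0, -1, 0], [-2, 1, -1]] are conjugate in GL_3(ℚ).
Yes.

Two matrices over a field are similar if and only if they have the same invariant factors.

Both A and B have characteristic polynomial (x + 1)^3 and minimal polynomial (x + 1)^2. Computing further, both have invariant factors x + 1, (x + 1)^2. Hence A and B are similar.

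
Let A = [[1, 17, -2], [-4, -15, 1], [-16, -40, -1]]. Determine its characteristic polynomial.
χ_A(x) = (x + 5)^3

xI - A = [[x - 1, -17, 2], [4, x + 15, -1], [16, 40, x + 1]].

Expanding det(xI - A) along the first row:
det(xI - A) = + (x - 1)·det([[x + 15, -1], [40, x + 1]]) - (-17)·det([[4, -1], [16, x + 1]]) + (2)·det([[4, x + 15], [16, 40]]).

Evaluating gives χ_A(x) = x^3 + 15x^2 + 75x + 125 = (x + 5)^3.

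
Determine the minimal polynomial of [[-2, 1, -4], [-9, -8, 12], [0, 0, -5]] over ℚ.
m_A(x) = (x + 5)^2

The characteristic polynomial factors as (x + 5)^3. The minimal polynomial is ∏(x - λ)^{k_λ} where k_λ is the size of the largest Jordan block at λ.

For λ = -5: rank(A + 5I) = 1, and the largest Jordan block has size 2 (the smallest k with rank((A + 5I)^k) = rank((A + 5I)^(k+1))).

So m_A(x) = (x + 5)^2.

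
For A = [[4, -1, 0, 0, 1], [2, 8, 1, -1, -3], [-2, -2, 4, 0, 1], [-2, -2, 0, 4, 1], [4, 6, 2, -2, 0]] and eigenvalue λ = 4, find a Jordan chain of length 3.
v_1 = [[0, 0, 1, 0, 0]]^T, v_2 = [[0, 1, 0, 0, 2]]^T, v_3 = [[1, -2, 0, 0, -2]]^T

We seek v_1 ∈ ker((A - 4I)^3) \ ker((A - 4I)^2), then set v_{i+1} = (A - 4I) v_i.

One such chain is v_1 = [[0, 0, 1, 0, 0]]^T, v_2 = [[0, 1, 0, 0, 2]]^T, v_3 = [[1, -2, 0, 0, -2]]^T. Check: (A - 4I) v_3 = [[0, 0, 0, 0, 0]]^T = 0.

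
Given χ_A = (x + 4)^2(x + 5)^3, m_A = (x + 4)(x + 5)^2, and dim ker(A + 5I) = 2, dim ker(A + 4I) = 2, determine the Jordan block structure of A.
Jordan blocks: (-5, 2), (-5, 1), (-4, 1), (-4, 1)

λ = -5: algebraic multiplicity 3 (exponent in χ_A), largest block size 2 (exponent in m_A), 2 blocks (geometric multiplicity). These force block sizes [2, 1].
λ = -4: algebraic multiplicity 2 (exponent in χ_A), largest block size 1 (exponent in m_A), 2 blocks (geometric multiplicity). These force block sizes [1, 1].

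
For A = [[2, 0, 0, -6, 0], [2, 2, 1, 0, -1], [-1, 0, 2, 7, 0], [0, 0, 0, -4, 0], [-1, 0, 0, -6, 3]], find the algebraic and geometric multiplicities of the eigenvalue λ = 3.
algebraic multiplicity 1, geometric multiplicity 1

The characteristic polynomial is (x - 3)(x - 2)^3(x + 4), so the factor x - 3 appears with exponent 1: the algebraic multiplicity is 1.

rank(A - 3I) = 4, so the eigenspace has dimension 5 - 4 = 1: the geometric multiplicity is 1.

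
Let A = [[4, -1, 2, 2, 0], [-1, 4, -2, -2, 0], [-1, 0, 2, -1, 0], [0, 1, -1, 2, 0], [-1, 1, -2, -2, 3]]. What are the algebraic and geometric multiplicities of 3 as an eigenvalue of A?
The characteristic polynomial is (x - 3)^5, so the factor x - 3 appears with exponent 5: the algebraic multiplicity is 5.

rank(A - 3I) = 2, so the eigenspace has dimension 5 - 2 = 3: the geometric multiplicity is 3.

Since 3 < 5, A is not diagonalizable.

algebraic multiplicity 5, geometric multiplicity 3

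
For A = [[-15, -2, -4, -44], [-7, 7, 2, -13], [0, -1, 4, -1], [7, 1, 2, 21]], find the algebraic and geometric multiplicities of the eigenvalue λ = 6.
algebraic multiplicity 3, geometric multiplicity 2

The characteristic polynomial is (x - 6)^3(x + 1), so the factor x - 6 appears with exponent 3: the algebraic multiplicity is 3.

rank(A - 6I) = 2, so the eigenspace has dimension 4 - 2 = 2: the geometric multiplicity is 2.

Since 2 < 3, A is not diagonalizable.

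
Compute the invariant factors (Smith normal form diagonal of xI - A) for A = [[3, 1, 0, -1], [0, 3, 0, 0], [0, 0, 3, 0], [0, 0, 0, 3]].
x - 3, x - 3, (x - 3)^2

The Jordan structure of A has elementary divisors (x - 3)^2, (x - 3), (x - 3). Arranging the block sizes at each eigenvalue in decreasing order and taking row products gives the invariant factors.

Invariant factors (smallest first, each dividing the next): x - 3, x - 3, (x - 3)^2.

Check: the last factor (x - 3)^2 is the minimal polynomial, and the product (x - 3)^4 is the characteristic polynomial.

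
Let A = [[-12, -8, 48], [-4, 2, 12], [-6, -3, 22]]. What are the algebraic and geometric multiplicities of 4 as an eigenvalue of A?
The characteristic polynomial is (x - 4)^3, so the factor x - 4 appears with exponent 3: the algebraic multiplicity is 3.

rank(A - 4I) = 1, so the eigenspace has dimension 3 - 1 = 2: the geometric multiplicity is 2.

Since 2 < 3, A is not diagonalizable.

algebraic multiplicity 3, geometric multiplicity 2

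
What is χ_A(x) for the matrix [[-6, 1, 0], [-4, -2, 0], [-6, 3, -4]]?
xI - A = [[x + 6, -1, 0], [4, x + 2, 0], [6, -3, x + 4]].

Expanding det(xI - A) along the first row:
det(xI - A) = + (x + 6)·det([[x + 2, 0], [-3, x + 4]]) - (-1)·det([[4, 0], [6, x + 4]]) + (0)·det([[4, x + 2], [6, -3]]).

Evaluating gives χ_A(x) = x^3 + 12x^2 + 48x + 64 = (x + 4)^3.

χ_A(x) = (x + 4)^3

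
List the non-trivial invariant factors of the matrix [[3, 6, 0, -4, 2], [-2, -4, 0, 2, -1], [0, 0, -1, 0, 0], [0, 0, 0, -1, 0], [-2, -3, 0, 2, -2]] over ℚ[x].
The Jordan structure of A has elementary divisors (x + 1)^2, (x + 1), (x + 1), (x + 1). Arranging the block sizes at each eigenvalue in decreasing order and taking row products gives the invariant factors.

Invariant factors (smallest first, each dividing the next): x + 1, x + 1, x + 1, (x + 1)^2.

Check: the last factor (x + 1)^2 is the minimal polynomial, and the product (x + 1)^5 is the characteristic polynomial.

x + 1, x + 1, x + 1, (x + 1)^2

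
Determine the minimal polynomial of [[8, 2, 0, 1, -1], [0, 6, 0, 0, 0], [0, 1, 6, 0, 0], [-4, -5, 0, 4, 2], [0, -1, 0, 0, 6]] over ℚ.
The characteristic polynomial factors as (x - 6)^5. The minimal polynomial is ∏(x - λ)^{k_λ} where k_λ is the size of the largest Jordan block at λ.

For λ = 6: rank(A - 6I) = 2, and the largest Jordan block has size 2 (the smallest k with rank((A - 6I)^k) = rank((A - 6I)^(k+1))).

So m_A(x) = (x - 6)^2.

m_A(x) = (x - 6)^2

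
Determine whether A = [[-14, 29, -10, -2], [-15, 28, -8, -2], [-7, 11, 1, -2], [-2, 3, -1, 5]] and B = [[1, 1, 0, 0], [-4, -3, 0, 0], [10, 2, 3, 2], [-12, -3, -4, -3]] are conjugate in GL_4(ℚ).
No.

trace(A) = 20 but trace(B) = -2. The trace is a similarity invariant, so A and B are not similar.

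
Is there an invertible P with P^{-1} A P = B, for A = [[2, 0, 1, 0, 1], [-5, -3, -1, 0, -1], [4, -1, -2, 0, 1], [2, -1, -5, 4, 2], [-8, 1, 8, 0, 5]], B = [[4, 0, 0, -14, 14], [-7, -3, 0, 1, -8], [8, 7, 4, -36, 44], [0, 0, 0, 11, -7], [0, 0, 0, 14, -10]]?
Two matrices over a field are similar if and only if they have the same invariant factors.

Both A and B have characteristic polynomial (x - 4)^3(x + 3)^2 and minimal polynomial (x - 4)^2(x + 3)^2. Computing further, both have invariant factors x - 4, (x - 4)^2(x + 3)^2. Hence A and B are similar.

Yes.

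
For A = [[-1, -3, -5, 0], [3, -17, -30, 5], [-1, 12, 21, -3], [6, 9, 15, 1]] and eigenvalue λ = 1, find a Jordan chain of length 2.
v_1 = [[0, 3, -2, 0]]^T, v_2 = [[1, 6, -4, -3]]^T

We seek v_1 ∈ ker((A - I)^2) \ ker(A - I), then set v_{i+1} = (A - I) v_i.

One such chain is v_1 = [[0, 3, -2, 0]]^T, v_2 = [[1, 6, -4, -3]]^T. Check: (A - I) v_2 = [[0, 0, 0, 0]]^T = 0.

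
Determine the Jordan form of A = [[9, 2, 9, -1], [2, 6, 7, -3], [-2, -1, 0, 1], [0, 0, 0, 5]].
J = [[5, 1, 0, 0], [0, 5, 1, 0], [0, 0, 5, 0], [0, 0, 0, 5]]

The characteristic polynomial is det(xI - A) = (x - 5)^4, so the eigenvalues are 5 (algebraic multiplicity 4).

For λ = 5: rank(A - 5I) = 2, rank((A - 5I)^2) = 1, rank((A - 5I)^3) = 0. The eigenspace has dimension 4 - 2 = 2, so there are 2 Jordan blocks; the rank sequence gives block sizes [3, 1].

Assembling the blocks gives the Jordan form J above.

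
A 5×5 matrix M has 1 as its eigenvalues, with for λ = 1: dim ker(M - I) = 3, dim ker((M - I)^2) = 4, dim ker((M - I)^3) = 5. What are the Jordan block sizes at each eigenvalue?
Jordan blocks: (1, 3), (1, 1), (1, 1)

λ = 1: successive nullity increments [3, 1, 1] count blocks of size ≥ k; block sizes are [3, 1, 1].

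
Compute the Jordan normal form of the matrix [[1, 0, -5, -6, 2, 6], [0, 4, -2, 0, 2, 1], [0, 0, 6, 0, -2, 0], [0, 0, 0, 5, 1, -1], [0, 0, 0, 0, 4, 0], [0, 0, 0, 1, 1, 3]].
J = [[1, 0, 0, 0, 0, 0], [0, 4, 1, 0, 0, 0], [0, 0, 4, 1, 0, 0], [0, 0, 0, 4, 0, 0], [0, 0, 0, 0, 4, 0], [0, 0, 0, 0, 0, 6]]

The characteristic polynomial is det(xI - A) = (x - 6)(x - 4)^4(x - 1), so the eigenvalues are 1 (algebraic multiplicity 1), 4 (algebraic multiplicity 4), 6 (algebraic multiplicity 1).

For λ = 1: algebraic multiplicity 1 gives one 1×1 block.

For λ = 4: rank(A - 4I) = 4, rank((A - 4I)^2) = 3, rank((A - 4I)^3) = 2. The eigenspace has dimension 6 - 4 = 2, so there are 2 Jordan blocks; the rank sequence gives block sizes [3, 1].

For λ = 6: algebraic multiplicity 1 gives one 1×1 block.

Assembling the blocks gives the Jordan form J above.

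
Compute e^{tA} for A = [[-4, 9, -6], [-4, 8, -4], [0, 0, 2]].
A has Jordan form J = [[2, 1, 0], [0, 2, 0], [0, 0, 2]] with A = PJP^{-1}, so e^{tA} = P e^{tJ} P^{-1}.

For a Jordan block J_k(λ), e^{tJ_k(λ)} = e^{λt} · (I + tN + t^2 N^2/2! + ... + t^{k-1} N^{k-1}/(k-1)!) where N is the nilpotent superdiagonal part.

Assembling the blocks and conjugating back gives the entries of e^{tA} as shown above.

e^{tA} = [[(1 - 6*t)*e^{2*t}, 9*t*e^{2*t}, -6*t*e^{2*t}], [-4*t*e^{2*t}, (6*t + 1)*e^{2*t}, -4*t*e^{2*t}], [0, 0, e^{2*t}]]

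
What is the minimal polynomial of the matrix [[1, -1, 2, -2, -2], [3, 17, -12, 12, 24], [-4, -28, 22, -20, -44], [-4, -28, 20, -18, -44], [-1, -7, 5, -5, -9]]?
m_A(x) = (x - 5)(x - 2)^2

The characteristic polynomial factors as (x - 5)(x - 2)^4. The minimal polynomial is ∏(x - λ)^{k_λ} where k_λ is the size of the largest Jordan block at λ.

For λ = 2: rank(A - 2I) = 2, and the largest Jordan block has size 2 (the smallest k with rank((A - 2I)^k) = rank((A - 2I)^(k+1))).
For λ = 5: rank(A - 5I) = 4, and the largest Jordan block has size 1 (the smallest k with rank((A - 5I)^k) = rank((A - 5I)^(k+1))).

So m_A(x) = (x - 5)(x - 2)^2.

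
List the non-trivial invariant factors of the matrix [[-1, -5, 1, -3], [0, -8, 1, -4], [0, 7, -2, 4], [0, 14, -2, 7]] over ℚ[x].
The Jordan structure of A has elementary divisors (x + 1)^2, (x + 1)^2. Arranging the block sizes at each eigenvalue in decreasing order and taking row products gives the invariant factors.

Invariant factors (smallest first, each dividing the next): (x + 1)^2, (x + 1)^2.

Check: the last factor (x + 1)^2 is the minimal polynomial, and the product (x + 1)^4 is the characteristic polynomial.

(x + 1)^2, (x + 1)^2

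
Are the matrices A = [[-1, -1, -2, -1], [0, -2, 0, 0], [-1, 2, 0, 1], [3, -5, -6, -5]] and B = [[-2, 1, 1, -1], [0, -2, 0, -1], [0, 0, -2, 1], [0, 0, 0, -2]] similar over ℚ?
Two matrices over a field are similar if and only if they have the same invariant factors.

Both A and B have characteristic polynomial (x + 2)^4 and minimal polynomial (x + 2)^2. Computing further, both have invariant factors (x + 2)^2, (x + 2)^2. Hence A and B are similar.

Yes.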